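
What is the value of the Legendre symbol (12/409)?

1

Pull out 2^2: since 409 ≡ 1 (mod 8), (2/409) = +1, so (2/409)^2 = +1.
Reciprocity: 3 ≡ 3 and 409 ≡ 1 (mod 4), so (3/409) = +(409/3).
Reduce top mod 3: now compute (1/3).
Reached (1/3) = 1. Collecting the sign flips along the way, the symbol is +1.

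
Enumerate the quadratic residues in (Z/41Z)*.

1 2 4 5 8 9 10 16 18 20 21 23 25 31 32 33 36 37 39 40

Square k = 1,…,20 (k and 41−k give the same square):
1²=1, 2²=4, 3²=9, 4²=16, 5²=25, 6²=36, 7²≡8, 8²≡23, 9²≡40, 10²≡18, 11²≡39, 12²≡21, 13²≡5, 14²≡32, 15²≡20, 16²≡10, 17²≡2, 18²≡37, 19²≡33, 20²≡31 (mod 41).
So the quadratic residues mod 41 are {1, 2, 4, 5, 8, 9, 10, 16, 18, 20, 21, 23, 25, 31, 32, 33, 36, 37, 39, 40}.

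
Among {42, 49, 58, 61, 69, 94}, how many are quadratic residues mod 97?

3

(42/97) = -1 → non-residue.
(49/97) = +1 → QR.
(58/97) = -1 → non-residue.
(61/97) = +1 → QR.
(69/97) = -1 → non-residue.
(94/97) = +1 → QR.
Total quadratic residues among the 6: 3.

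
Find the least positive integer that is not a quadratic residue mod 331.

(2/331) = −1, so 2 is the smallest positive non-residue mod 331.

2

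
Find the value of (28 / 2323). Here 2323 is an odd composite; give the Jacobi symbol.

1

Pull out 2^2: since 2323 ≡ 3 (mod 8), (2/2323) = -1, so (2/2323)^2 = +1.
Reciprocity: 7 ≡ 3 and 2323 ≡ 3 (mod 4), so (7/2323) = −(2323/7).
Reduce top mod 7: now compute (6/7).
Pull out 2: since 7 ≡ 7 (mod 8), (2/7) = +1.
Reciprocity: 3 ≡ 3 and 7 ≡ 3 (mod 4), so (3/7) = −(7/3).
Reduce top mod 3: now compute (1/3).
Reached (1/3) = 1. Collecting the sign flips along the way, the symbol is +1.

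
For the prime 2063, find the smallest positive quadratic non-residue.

(2/2063) = +1, so 2 is a residue.
(3/2063) = +1, so 3 is a residue.
(4/2063) = +1, so 4 is a residue.
(5/2063) = −1, so 5 is the smallest positive non-residue mod 2063.

5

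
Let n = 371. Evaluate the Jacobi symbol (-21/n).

0

First reduce: -21 ≡ 350 (mod 371).
Pull out 2: since 371 ≡ 3 (mod 8), (2/371) = -1.
Reciprocity: 175 ≡ 3 and 371 ≡ 3 (mod 4), so (175/371) = −(371/175).
Reduce top mod 175: now compute (21/175).
Reciprocity: 21 ≡ 1 and 175 ≡ 3 (mod 4), so (21/175) = +(175/21).
Reduce top mod 21: now compute (7/21).
Reciprocity: 7 ≡ 3 and 21 ≡ 1 (mod 4), so (7/21) = +(21/7).
Reduce top mod 7: now compute (0/7).
Top reduces to 0: gcd > 1, so the symbol is 0.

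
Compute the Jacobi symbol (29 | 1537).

Reciprocity: 29 ≡ 1 and 1537 ≡ 1 (mod 4), so (29/1537) = +(1537/29).
Reduce top mod 29: now compute (0/29).
Top reduces to 0: gcd > 1, so the symbol is 0.

0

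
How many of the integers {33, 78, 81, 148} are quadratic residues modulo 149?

(33/149) = +1 → QR.
(78/149) = -1 → non-residue.
(81/149) = +1 → QR.
(148/149) = +1 → QR.
Total quadratic residues among the 4: 3.

3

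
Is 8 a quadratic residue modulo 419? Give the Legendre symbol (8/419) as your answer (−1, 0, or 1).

-1

Pull out 2^3: since 419 ≡ 3 (mod 8), (2/419) = -1, so (2/419)^3 = -1.
Reached (1/419) = 1. Collecting the sign flips along the way, the symbol is -1.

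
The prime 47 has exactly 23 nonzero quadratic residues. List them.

1, 2, 3, 4, 6, 7, 8, 9, 12, 14, 16, 17, 18, 21, 24, 25, 27, 28, 32, 34, 36, 37, 42

Square k = 1,…,23 (k and 47−k give the same square):
1²=1, 2²=4, 3²=9, 4²=16, 5²=25, 6²=36, 7²≡2, 8²≡17, 9²≡34, 10²≡6, 11²≡27, 12²≡3, 13²≡28, 14²≡8, 15²≡37, 16²≡21, 17²≡7, 18²≡42, 19²≡32, 20²≡24, 21²≡18, 22²≡14, 23²≡12 (mod 47).
So the quadratic residues mod 47 are {1, 2, 3, 4, 6, 7, 8, 9, 12, 14, 16, 17, 18, 21, 24, 25, 27, 28, 32, 34, 36, 37, 42}.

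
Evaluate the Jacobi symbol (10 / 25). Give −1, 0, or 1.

Pull out 2: since 25 ≡ 1 (mod 8), (2/25) = +1.
Reciprocity: 5 ≡ 1 and 25 ≡ 1 (mod 4), so (5/25) = +(25/5).
Reduce top mod 5: now compute (0/5).
Top reduces to 0: gcd > 1, so the symbol is 0.

0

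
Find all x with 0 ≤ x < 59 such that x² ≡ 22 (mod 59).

Since 59 ≡ 3 (mod 4), a square root of 22 is 22^((59+1)/4) = 22^15 mod 59.
Repeated squaring: 22^2≡12, 22^4≡26, 22^8≡27 (mod 59).
22^15 = 22^(8+4+2+1) ≡ 9 (mod 59).
Check: 9² = 81 ≡ 22 (mod 59). The two roots are 9 and 50.

9, 50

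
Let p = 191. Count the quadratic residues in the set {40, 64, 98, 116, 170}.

4

(40/191) = +1 → QR.
(64/191) = +1 → QR.
(98/191) = +1 → QR.
(116/191) = -1 → non-residue.
(170/191) = +1 → QR.
Total quadratic residues among the 5: 4.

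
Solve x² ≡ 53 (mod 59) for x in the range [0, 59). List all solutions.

Since 59 ≡ 3 (mod 4), a square root of 53 is 53^((59+1)/4) = 53^15 mod 59.
Repeated squaring: 53^2≡36, 53^4≡57, 53^8≡4 (mod 59).
53^15 = 53^(8+4+2+1) ≡ 17 (mod 59).
Check: 17² = 289 ≡ 53 (mod 59). The two roots are 17 and 42.

17, 42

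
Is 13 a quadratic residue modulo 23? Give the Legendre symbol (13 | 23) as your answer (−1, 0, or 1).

Euler's criterion: (13/23) ≡ 13^11 (mod 23).
13^2 ≡ 8 (mod 23)
13^4 ≡ 18 (mod 23)
13^8 ≡ 2 (mod 23)
13^11 = 13^(8+2+1) ≡ 1 (mod 23).
Result is 1, so (13/23) = 1.

1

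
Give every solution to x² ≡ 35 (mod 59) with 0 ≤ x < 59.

Since 59 ≡ 3 (mod 4), a square root of 35 is 35^((59+1)/4) = 35^15 mod 59.
Repeated squaring: 35^2≡45, 35^4≡19, 35^8≡7 (mod 59).
35^15 = 35^(8+4+2+1) ≡ 25 (mod 59).
Check: 25² = 625 ≡ 35 (mod 59). The two roots are 25 and 34.

25, 34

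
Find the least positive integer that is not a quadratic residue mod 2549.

2

(2/2549) = −1, so 2 is the smallest positive non-residue mod 2549.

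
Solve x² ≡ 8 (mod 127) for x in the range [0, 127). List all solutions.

32, 95

Since 127 ≡ 3 (mod 4), a square root of 8 is 8^((127+1)/4) = 8^32 mod 127.
Repeated squaring: 8^2≡64, 8^4≡32, 8^8≡8, 8^16≡64, 8^32≡32 (mod 127).
8^32 = 8^(32) ≡ 32 (mod 127).
Check: 32² = 1024 ≡ 8 (mod 127). The two roots are 32 and 95.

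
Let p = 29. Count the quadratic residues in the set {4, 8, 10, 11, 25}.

(4/29) = +1 → QR.
(8/29) = -1 → non-residue.
(10/29) = -1 → non-residue.
(11/29) = -1 → non-residue.
(25/29) = +1 → QR.
Total quadratic residues among the 5: 2.

2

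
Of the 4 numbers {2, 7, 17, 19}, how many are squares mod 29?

1

(2/29) = -1 → non-residue.
(7/29) = +1 → QR.
(17/29) = -1 → non-residue.
(19/29) = -1 → non-residue.
Total quadratic residues among the 4: 1.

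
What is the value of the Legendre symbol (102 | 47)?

First reduce: 102 ≡ 8 (mod 47).
Pull out 2^3: since 47 ≡ 7 (mod 8), (2/47) = +1, so (2/47)^3 = +1.
Reached (1/47) = 1. Collecting the sign flips along the way, the symbol is +1.

1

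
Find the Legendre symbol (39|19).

First reduce: 39 ≡ 1 (mod 19).
Reached (1/19) = 1. Collecting the sign flips along the way, the symbol is +1.

1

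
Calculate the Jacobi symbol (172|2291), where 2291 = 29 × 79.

Pull out 2^2: since 2291 ≡ 3 (mod 8), (2/2291) = -1, so (2/2291)^2 = +1.
Reciprocity: 43 ≡ 3 and 2291 ≡ 3 (mod 4), so (43/2291) = −(2291/43).
Reduce top mod 43: now compute (12/43).
Pull out 2^2: since 43 ≡ 3 (mod 8), (2/43) = -1, so (2/43)^2 = +1.
Reciprocity: 3 ≡ 3 and 43 ≡ 3 (mod 4), so (3/43) = −(43/3).
Reduce top mod 3: now compute (1/3).
Reached (1/3) = 1. Collecting the sign flips along the way, the symbol is +1.

1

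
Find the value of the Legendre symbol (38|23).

-1

First reduce: 38 ≡ 15 (mod 23).
Reciprocity: 15 ≡ 3 and 23 ≡ 3 (mod 4), so (15/23) = −(23/15).
Reduce top mod 15: now compute (8/15).
Pull out 2^3: since 15 ≡ 7 (mod 8), (2/15) = +1, so (2/15)^3 = +1.
Reached (1/15) = 1. Collecting the sign flips along the way, the symbol is -1.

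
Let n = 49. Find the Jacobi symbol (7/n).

Reciprocity: 7 ≡ 3 and 49 ≡ 1 (mod 4), so (7/49) = +(49/7).
Reduce top mod 7: now compute (0/7).
Top reduces to 0: gcd > 1, so the symbol is 0.

0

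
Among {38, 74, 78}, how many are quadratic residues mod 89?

1

(38/89) = -1 → non-residue.
(74/89) = -1 → non-residue.
(78/89) = +1 → QR.
Total quadratic residues among the 3: 1.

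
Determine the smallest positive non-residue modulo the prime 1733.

(2/1733) = −1, so 2 is the smallest positive non-residue mod 1733.

2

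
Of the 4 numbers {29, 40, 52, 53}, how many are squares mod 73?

0

(29/73) = -1 → non-residue.
(40/73) = -1 → non-residue.
(52/73) = -1 → non-residue.
(53/73) = -1 → non-residue.
Total quadratic residues among the 4: 0.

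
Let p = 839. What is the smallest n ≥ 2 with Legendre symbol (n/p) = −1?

(2/839) = +1, so 2 is a residue.
(3/839) = +1, so 3 is a residue.
(4/839) = +1, so 4 is a residue.
(5/839) = +1, so 5 is a residue.
(6/839) = +1, so 6 is a residue.
(7/839) = +1, so 7 is a residue.
(8/839) = +1, so 8 is a residue.
(9/839) = +1, so 9 is a residue.
(10/839) = +1, so 10 is a residue.
(11/839) = −1, so 11 is the smallest positive non-residue mod 839.

11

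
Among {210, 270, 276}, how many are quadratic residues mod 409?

(210/409) = -1 → non-residue.
(270/409) = +1 → QR.
(276/409) = +1 → QR.
Total quadratic residues among the 3: 2.

2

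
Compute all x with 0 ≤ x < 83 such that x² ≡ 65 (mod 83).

Since 83 ≡ 3 (mod 4), a square root of 65 is 65^((83+1)/4) = 65^21 mod 83.
Repeated squaring: 65^2≡75, 65^4≡64, 65^8≡29, 65^16≡11 (mod 83).
65^21 = 65^(16+4+1) ≡ 27 (mod 83).
Check: 27² = 729 ≡ 65 (mod 83). The two roots are 27 and 56.

27, 56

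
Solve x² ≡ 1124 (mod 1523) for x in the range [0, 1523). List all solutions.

Since 1523 ≡ 3 (mod 4), a square root of 1124 is 1124^((1523+1)/4) = 1124^381 mod 1523.
Repeated squaring: 1124^2≡809, 1124^4≡1114, 1124^8≡1274, 1124^16≡1081, 1124^32≡420, 1124^64≡1255, 1124^128≡243, 1124^256≡1175 (mod 1523).
1124^381 = 1124^(256+64+32+16+8+4+1) ≡ 1209 (mod 1523).
Check: 1209² = 1461681 ≡ 1124 (mod 1523). The two roots are 314 and 1209.

314, 1209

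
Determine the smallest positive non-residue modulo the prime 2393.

3

(2/2393) = +1, so 2 is a residue.
(3/2393) = −1, so 3 is the smallest positive non-residue mod 2393.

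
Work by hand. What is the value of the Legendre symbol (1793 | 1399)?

-1

First reduce: 1793 ≡ 394 (mod 1399).
Pull out 2: since 1399 ≡ 7 (mod 8), (2/1399) = +1.
Reciprocity: 197 ≡ 1 and 1399 ≡ 3 (mod 4), so (197/1399) = +(1399/197).
Reduce top mod 197: now compute (20/197).
Pull out 2^2: since 197 ≡ 5 (mod 8), (2/197) = -1, so (2/197)^2 = +1.
Reciprocity: 5 ≡ 1 and 197 ≡ 1 (mod 4), so (5/197) = +(197/5).
Reduce top mod 5: now compute (2/5).
Pull out 2: since 5 ≡ 5 (mod 8), (2/5) = -1.
Reached (1/5) = 1. Collecting the sign flips along the way, the symbol is -1.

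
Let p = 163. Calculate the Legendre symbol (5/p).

Euler's criterion: (5/163) ≡ 5^81 (mod 163).
5^2 ≡ 25 (mod 163)
5^4 ≡ 136 (mod 163)
5^8 ≡ 77 (mod 163)
5^16 ≡ 61 (mod 163)
5^32 ≡ 135 (mod 163)
5^64 ≡ 132 (mod 163)
5^81 = 5^(64+16+1) ≡ 162 (mod 163).
Result is 162 ≡ −1, so (5/163) = −1.

-1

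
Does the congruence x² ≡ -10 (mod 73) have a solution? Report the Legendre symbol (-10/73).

-1

Euler's criterion: (-10/73) ≡ 63^36 (mod 73).
63^2 ≡ 27 (mod 73)
63^4 ≡ 72 (mod 73)
63^8 ≡ 1 (mod 73)
63^16 ≡ 1 (mod 73)
63^32 ≡ 1 (mod 73)
63^36 = 63^(32+4) ≡ 72 (mod 73).
Result is 72 ≡ −1, so (-10/73) = −1.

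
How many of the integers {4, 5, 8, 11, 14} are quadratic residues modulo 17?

2

(4/17) = +1 → QR.
(5/17) = -1 → non-residue.
(8/17) = +1 → QR.
(11/17) = -1 → non-residue.
(14/17) = -1 → non-residue.
Total quadratic residues among the 5: 2.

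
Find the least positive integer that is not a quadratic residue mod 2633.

(2/2633) = +1, so 2 is a residue.
(3/2633) = −1, so 3 is the smallest positive non-residue mod 2633.

3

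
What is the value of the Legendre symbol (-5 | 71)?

-1

First reduce: -5 ≡ 66 (mod 71).
Pull out 2: since 71 ≡ 7 (mod 8), (2/71) = +1.
Reciprocity: 33 ≡ 1 and 71 ≡ 3 (mod 4), so (33/71) = +(71/33).
Reduce top mod 33: now compute (5/33).
Reciprocity: 5 ≡ 1 and 33 ≡ 1 (mod 4), so (5/33) = +(33/5).
Reduce top mod 5: now compute (3/5).
Reciprocity: 3 ≡ 3 and 5 ≡ 1 (mod 4), so (3/5) = +(5/3).
Reduce top mod 3: now compute (2/3).
Pull out 2: since 3 ≡ 3 (mod 8), (2/3) = -1.
Reached (1/3) = 1. Collecting the sign flips along the way, the symbol is -1.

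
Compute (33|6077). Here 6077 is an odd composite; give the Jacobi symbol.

Reciprocity: 33 ≡ 1 and 6077 ≡ 1 (mod 4), so (33/6077) = +(6077/33).
Reduce top mod 33: now compute (5/33).
Reciprocity: 5 ≡ 1 and 33 ≡ 1 (mod 4), so (5/33) = +(33/5).
Reduce top mod 5: now compute (3/5).
Reciprocity: 3 ≡ 3 and 5 ≡ 1 (mod 4), so (3/5) = +(5/3).
Reduce top mod 3: now compute (2/3).
Pull out 2: since 3 ≡ 3 (mod 8), (2/3) = -1.
Reached (1/3) = 1. Collecting the sign flips along the way, the symbol is -1.

-1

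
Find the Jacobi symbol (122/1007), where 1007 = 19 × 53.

Pull out 2: since 1007 ≡ 7 (mod 8), (2/1007) = +1.
Reciprocity: 61 ≡ 1 and 1007 ≡ 3 (mod 4), so (61/1007) = +(1007/61).
Reduce top mod 61: now compute (31/61).
Reciprocity: 31 ≡ 3 and 61 ≡ 1 (mod 4), so (31/61) = +(61/31).
Reduce top mod 31: now compute (30/31).
Pull out 2: since 31 ≡ 7 (mod 8), (2/31) = +1.
Reciprocity: 15 ≡ 3 and 31 ≡ 3 (mod 4), so (15/31) = −(31/15).
Reduce top mod 15: now compute (1/15).
Reached (1/15) = 1. Collecting the sign flips along the way, the symbol is -1.

-1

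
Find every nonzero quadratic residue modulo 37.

1 3 4 7 9 10 11 12 16 21 25 26 27 28 30 33 34 36

Square k = 1,…,18 (k and 37−k give the same square):
1²=1, 2²=4, 3²=9, 4²=16, 5²=25, 6²=36, 7²≡12, 8²≡27, 9²≡7, 10²≡26, 11²≡10, 12²≡33, 13²≡21, 14²≡11, 15²≡3, 16²≡34, 17²≡30, 18²≡28 (mod 37).
So the quadratic residues mod 37 are {1, 3, 4, 7, 9, 10, 11, 12, 16, 21, 25, 26, 27, 28, 30, 33, 34, 36}.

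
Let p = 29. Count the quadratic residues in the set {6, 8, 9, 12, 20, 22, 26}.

(6/29) = +1 → QR.
(8/29) = -1 → non-residue.
(9/29) = +1 → QR.
(12/29) = -1 → non-residue.
(20/29) = +1 → QR.
(22/29) = +1 → QR.
(26/29) = -1 → non-residue.
Total quadratic residues among the 7: 4.

4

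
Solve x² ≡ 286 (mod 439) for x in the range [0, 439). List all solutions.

116, 323

Since 439 ≡ 3 (mod 4), a square root of 286 is 286^((439+1)/4) = 286^110 mod 439.
Repeated squaring: 286^2≡142, 286^4≡409, 286^8≡22, 286^16≡45, 286^32≡269, 286^64≡365 (mod 439).
286^110 = 286^(64+32+8+4+2) ≡ 116 (mod 439).
Check: 116² = 13456 ≡ 286 (mod 439). The two roots are 116 and 323.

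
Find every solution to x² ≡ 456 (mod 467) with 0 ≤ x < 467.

Since 467 ≡ 3 (mod 4), a square root of 456 is 456^((467+1)/4) = 456^117 mod 467.
Repeated squaring: 456^2≡121, 456^4≡164, 456^8≡277, 456^16≡141, 456^32≡267, 456^64≡305 (mod 467).
456^117 = 456^(64+32+16+4+1) ≡ 108 (mod 467).
Check: 108² = 11664 ≡ 456 (mod 467). The two roots are 108 and 359.

108, 359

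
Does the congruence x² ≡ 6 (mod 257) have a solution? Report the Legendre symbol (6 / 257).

Euler's criterion: (6/257) ≡ 6^128 (mod 257).
6^2 ≡ 36 (mod 257)
6^4 ≡ 11 (mod 257)
6^8 ≡ 121 (mod 257)
6^16 ≡ 249 (mod 257)
6^32 ≡ 64 (mod 257)
6^64 ≡ 241 (mod 257)
6^128 ≡ 256 (mod 257)
6^128 = 6^(128) ≡ 256 (mod 257).
Result is 256 ≡ −1, so (6/257) = −1.

-1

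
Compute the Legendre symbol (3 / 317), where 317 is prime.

-1

Reciprocity: 3 ≡ 3 and 317 ≡ 1 (mod 4), so (3/317) = +(317/3).
Reduce top mod 3: now compute (2/3).
Pull out 2: since 3 ≡ 3 (mod 8), (2/3) = -1.
Reached (1/3) = 1. Collecting the sign flips along the way, the symbol is -1.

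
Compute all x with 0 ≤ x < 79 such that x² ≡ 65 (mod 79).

Since 79 ≡ 3 (mod 4), a square root of 65 is 65^((79+1)/4) = 65^20 mod 79.
Repeated squaring: 65^2≡38, 65^4≡22, 65^8≡10, 65^16≡21 (mod 79).
65^20 = 65^(16+4) ≡ 67 (mod 79).
Check: 67² = 4489 ≡ 65 (mod 79). The two roots are 12 and 67.

12, 67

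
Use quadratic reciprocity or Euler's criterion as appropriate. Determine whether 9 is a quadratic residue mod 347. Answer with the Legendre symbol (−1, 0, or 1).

1

Reciprocity: 9 ≡ 1 and 347 ≡ 3 (mod 4), so (9/347) = +(347/9).
Reduce top mod 9: now compute (5/9).
Reciprocity: 5 ≡ 1 and 9 ≡ 1 (mod 4), so (5/9) = +(9/5).
Reduce top mod 5: now compute (4/5).
Pull out 2^2: since 5 ≡ 5 (mod 8), (2/5) = -1, so (2/5)^2 = +1.
Reached (1/5) = 1. Collecting the sign flips along the way, the symbol is +1.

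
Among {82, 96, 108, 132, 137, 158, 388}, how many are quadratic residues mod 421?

4

(82/421) = +1 → QR.
(96/421) = -1 → non-residue.
(108/421) = +1 → QR.
(132/421) = +1 → QR.
(137/421) = -1 → non-residue.
(158/421) = -1 → non-residue.
(388/421) = +1 → QR.
Total quadratic residues among the 7: 4.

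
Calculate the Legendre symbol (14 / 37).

-1

Pull out 2: since 37 ≡ 5 (mod 8), (2/37) = -1.
Reciprocity: 7 ≡ 3 and 37 ≡ 1 (mod 4), so (7/37) = +(37/7).
Reduce top mod 7: now compute (2/7).
Pull out 2: since 7 ≡ 7 (mod 8), (2/7) = +1.
Reached (1/7) = 1. Collecting the sign flips along the way, the symbol is -1.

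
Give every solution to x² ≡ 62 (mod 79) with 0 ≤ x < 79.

33, 46

Since 79 ≡ 3 (mod 4), a square root of 62 is 62^((79+1)/4) = 62^20 mod 79.
Repeated squaring: 62^2≡52, 62^4≡18, 62^8≡8, 62^16≡64 (mod 79).
62^20 = 62^(16+4) ≡ 46 (mod 79).
Check: 46² = 2116 ≡ 62 (mod 79). The two roots are 33 and 46.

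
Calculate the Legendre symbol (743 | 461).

First reduce: 743 ≡ 282 (mod 461).
Pull out 2: since 461 ≡ 5 (mod 8), (2/461) = -1.
Reciprocity: 141 ≡ 1 and 461 ≡ 1 (mod 4), so (141/461) = +(461/141).
Reduce top mod 141: now compute (38/141).
Pull out 2: since 141 ≡ 5 (mod 8), (2/141) = -1.
Reciprocity: 19 ≡ 3 and 141 ≡ 1 (mod 4), so (19/141) = +(141/19).
Reduce top mod 19: now compute (8/19).
Pull out 2^3: since 19 ≡ 3 (mod 8), (2/19) = -1, so (2/19)^3 = -1.
Reached (1/19) = 1. Collecting the sign flips along the way, the symbol is -1.

-1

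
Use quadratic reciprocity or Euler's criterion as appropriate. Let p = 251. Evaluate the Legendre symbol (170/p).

-1

Pull out 2: since 251 ≡ 3 (mod 8), (2/251) = -1.
Reciprocity: 85 ≡ 1 and 251 ≡ 3 (mod 4), so (85/251) = +(251/85).
Reduce top mod 85: now compute (81/85).
Reciprocity: 81 ≡ 1 and 85 ≡ 1 (mod 4), so (81/85) = +(85/81).
Reduce top mod 81: now compute (4/81).
Pull out 2^2: since 81 ≡ 1 (mod 8), (2/81) = +1, so (2/81)^2 = +1.
Reached (1/81) = 1. Collecting the sign flips along the way, the symbol is -1.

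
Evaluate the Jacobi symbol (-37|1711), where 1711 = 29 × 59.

-1

First reduce: -37 ≡ 1674 (mod 1711).
Pull out 2: since 1711 ≡ 7 (mod 8), (2/1711) = +1.
Reciprocity: 837 ≡ 1 and 1711 ≡ 3 (mod 4), so (837/1711) = +(1711/837).
Reduce top mod 837: now compute (37/837).
Reciprocity: 37 ≡ 1 and 837 ≡ 1 (mod 4), so (37/837) = +(837/37).
Reduce top mod 37: now compute (23/37).
Reciprocity: 23 ≡ 3 and 37 ≡ 1 (mod 4), so (23/37) = +(37/23).
Reduce top mod 23: now compute (14/23).
Pull out 2: since 23 ≡ 7 (mod 8), (2/23) = +1.
Reciprocity: 7 ≡ 3 and 23 ≡ 3 (mod 4), so (7/23) = −(23/7).
Reduce top mod 7: now compute (2/7).
Pull out 2: since 7 ≡ 7 (mod 8), (2/7) = +1.
Reached (1/7) = 1. Collecting the sign flips along the way, the symbol is -1.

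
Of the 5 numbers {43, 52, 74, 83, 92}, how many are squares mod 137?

1

(43/137) = -1 → non-residue.
(52/137) = -1 → non-residue.
(74/137) = +1 → QR.
(83/137) = -1 → non-residue.
(92/137) = -1 → non-residue.
Total quadratic residues among the 5: 1.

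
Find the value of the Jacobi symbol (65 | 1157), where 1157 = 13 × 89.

0

Reciprocity: 65 ≡ 1 and 1157 ≡ 1 (mod 4), so (65/1157) = +(1157/65).
Reduce top mod 65: now compute (52/65).
Pull out 2^2: since 65 ≡ 1 (mod 8), (2/65) = +1, so (2/65)^2 = +1.
Reciprocity: 13 ≡ 1 and 65 ≡ 1 (mod 4), so (13/65) = +(65/13).
Reduce top mod 13: now compute (0/13).
Top reduces to 0: gcd > 1, so the symbol is 0.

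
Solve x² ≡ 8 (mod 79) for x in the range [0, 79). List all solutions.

Since 79 ≡ 3 (mod 4), a square root of 8 is 8^((79+1)/4) = 8^20 mod 79.
Repeated squaring: 8^2≡64, 8^4≡67, 8^8≡65, 8^16≡38 (mod 79).
8^20 = 8^(16+4) ≡ 18 (mod 79).
Check: 18² = 324 ≡ 8 (mod 79). The two roots are 18 and 61.

18, 61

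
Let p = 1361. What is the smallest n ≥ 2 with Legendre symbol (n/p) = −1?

(2/1361) = +1, so 2 is a residue.
(3/1361) = −1, so 3 is the smallest positive non-residue mod 1361.

3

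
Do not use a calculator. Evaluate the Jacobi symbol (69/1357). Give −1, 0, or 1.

Reciprocity: 69 ≡ 1 and 1357 ≡ 1 (mod 4), so (69/1357) = +(1357/69).
Reduce top mod 69: now compute (46/69).
Pull out 2: since 69 ≡ 5 (mod 8), (2/69) = -1.
Reciprocity: 23 ≡ 3 and 69 ≡ 1 (mod 4), so (23/69) = +(69/23).
Reduce top mod 23: now compute (0/23).
Top reduces to 0: gcd > 1, so the symbol is 0.

0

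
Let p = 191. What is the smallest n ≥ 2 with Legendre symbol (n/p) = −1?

7

(2/191) = +1, so 2 is a residue.
(3/191) = +1, so 3 is a residue.
(4/191) = +1, so 4 is a residue.
(5/191) = +1, so 5 is a residue.
(6/191) = +1, so 6 is a residue.
(7/191) = −1, so 7 is the smallest positive non-residue mod 191.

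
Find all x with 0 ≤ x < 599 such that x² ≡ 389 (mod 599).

131, 468

Since 599 ≡ 3 (mod 4), a square root of 389 is 389^((599+1)/4) = 389^150 mod 599.
Repeated squaring: 389^2≡373, 389^4≡161, 389^8≡164, 389^16≡540, 389^32≡486, 389^64≡190, 389^128≡160 (mod 599).
389^150 = 389^(128+16+4+2) ≡ 468 (mod 599).
Check: 468² = 219024 ≡ 389 (mod 599). The two roots are 131 and 468.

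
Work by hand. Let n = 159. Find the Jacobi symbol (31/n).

-1

Reciprocity: 31 ≡ 3 and 159 ≡ 3 (mod 4), so (31/159) = −(159/31).
Reduce top mod 31: now compute (4/31).
Pull out 2^2: since 31 ≡ 7 (mod 8), (2/31) = +1, so (2/31)^2 = +1.
Reached (1/31) = 1. Collecting the sign flips along the way, the symbol is -1.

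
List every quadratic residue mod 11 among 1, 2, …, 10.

Square k = 1,…,5 (k and 11−k give the same square):
1²=1, 2²=4, 3²=9, 4²≡5, 5²≡3 (mod 11).
So the quadratic residues mod 11 are {1, 3, 4, 5, 9}.

1,3,4,5,9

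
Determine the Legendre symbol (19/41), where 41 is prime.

Reciprocity: 19 ≡ 3 and 41 ≡ 1 (mod 4), so (19/41) = +(41/19).
Reduce top mod 19: now compute (3/19).
Reciprocity: 3 ≡ 3 and 19 ≡ 3 (mod 4), so (3/19) = −(19/3).
Reduce top mod 3: now compute (1/3).
Reached (1/3) = 1. Collecting the sign flips along the way, the symbol is -1.

-1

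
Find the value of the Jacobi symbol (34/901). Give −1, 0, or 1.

Pull out 2: since 901 ≡ 5 (mod 8), (2/901) = -1.
Reciprocity: 17 ≡ 1 and 901 ≡ 1 (mod 4), so (17/901) = +(901/17).
Reduce top mod 17: now compute (0/17).
Top reduces to 0: gcd > 1, so the symbol is 0.

0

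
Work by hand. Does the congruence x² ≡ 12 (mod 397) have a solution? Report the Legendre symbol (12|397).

Pull out 2^2: since 397 ≡ 5 (mod 8), (2/397) = -1, so (2/397)^2 = +1.
Reciprocity: 3 ≡ 3 and 397 ≡ 1 (mod 4), so (3/397) = +(397/3).
Reduce top mod 3: now compute (1/3).
Reached (1/3) = 1. Collecting the sign flips along the way, the symbol is +1.

1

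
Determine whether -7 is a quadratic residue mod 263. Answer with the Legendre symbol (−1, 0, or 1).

1

First reduce: -7 ≡ 256 (mod 263).
Pull out 2^8: since 263 ≡ 7 (mod 8), (2/263) = +1, so (2/263)^8 = +1.
Reached (1/263) = 1. Collecting the sign flips along the way, the symbol is +1.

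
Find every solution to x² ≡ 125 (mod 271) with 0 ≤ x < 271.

Since 271 ≡ 3 (mod 4), a square root of 125 is 125^((271+1)/4) = 125^68 mod 271.
Repeated squaring: 125^2≡178, 125^4≡248, 125^8≡258, 125^16≡169, 125^32≡106, 125^64≡125 (mod 271).
125^68 = 125^(64+4) ≡ 106 (mod 271).
Check: 106² = 11236 ≡ 125 (mod 271). The two roots are 106 and 165.

106, 165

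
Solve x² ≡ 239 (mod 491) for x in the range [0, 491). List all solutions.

132, 359

Since 491 ≡ 3 (mod 4), a square root of 239 is 239^((491+1)/4) = 239^123 mod 491.
Repeated squaring: 239^2≡165, 239^4≡220, 239^8≡282, 239^16≡473, 239^32≡324, 239^64≡393 (mod 491).
239^123 = 239^(64+32+16+8+2+1) ≡ 132 (mod 491).
Check: 132² = 17424 ≡ 239 (mod 491). The two roots are 132 and 359.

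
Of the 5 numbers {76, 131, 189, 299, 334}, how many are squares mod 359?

1

(76/359) = -1 → non-residue.
(131/359) = +1 → QR.
(189/359) = -1 → non-residue.
(299/359) = -1 → non-residue.
(334/359) = -1 → non-residue.
Total quadratic residues among the 5: 1.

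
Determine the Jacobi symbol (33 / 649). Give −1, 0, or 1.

0

Reciprocity: 33 ≡ 1 and 649 ≡ 1 (mod 4), so (33/649) = +(649/33).
Reduce top mod 33: now compute (22/33).
Pull out 2: since 33 ≡ 1 (mod 8), (2/33) = +1.
Reciprocity: 11 ≡ 3 and 33 ≡ 1 (mod 4), so (11/33) = +(33/11).
Reduce top mod 11: now compute (0/11).
Top reduces to 0: gcd > 1, so the symbol is 0.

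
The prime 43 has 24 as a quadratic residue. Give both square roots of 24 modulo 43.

Since 43 ≡ 3 (mod 4), a square root of 24 is 24^((43+1)/4) = 24^11 mod 43.
Repeated squaring: 24^2≡17, 24^4≡31, 24^8≡15 (mod 43).
24^11 = 24^(8+2+1) ≡ 14 (mod 43).
Check: 14² = 196 ≡ 24 (mod 43). The two roots are 14 and 29.

14, 29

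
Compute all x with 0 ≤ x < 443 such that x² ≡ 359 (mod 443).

Since 443 ≡ 3 (mod 4), a square root of 359 is 359^((443+1)/4) = 359^111 mod 443.
Repeated squaring: 359^2≡411, 359^4≡138, 359^8≡438, 359^16≡25, 359^32≡182, 359^64≡342 (mod 443).
359^111 = 359^(64+32+8+4+2+1) ≡ 81 (mod 443).
Check: 81² = 6561 ≡ 359 (mod 443). The two roots are 81 and 362.

81, 362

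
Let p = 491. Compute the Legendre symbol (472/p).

1

Pull out 2^3: since 491 ≡ 3 (mod 8), (2/491) = -1, so (2/491)^3 = -1.
Reciprocity: 59 ≡ 3 and 491 ≡ 3 (mod 4), so (59/491) = −(491/59).
Reduce top mod 59: now compute (19/59).
Reciprocity: 19 ≡ 3 and 59 ≡ 3 (mod 4), so (19/59) = −(59/19).
Reduce top mod 19: now compute (2/19).
Pull out 2: since 19 ≡ 3 (mod 8), (2/19) = -1.
Reached (1/19) = 1. Collecting the sign flips along the way, the symbol is +1.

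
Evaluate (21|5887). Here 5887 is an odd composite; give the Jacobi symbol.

0

Reciprocity: 21 ≡ 1 and 5887 ≡ 3 (mod 4), so (21/5887) = +(5887/21).
Reduce top mod 21: now compute (7/21).
Reciprocity: 7 ≡ 3 and 21 ≡ 1 (mod 4), so (7/21) = +(21/7).
Reduce top mod 7: now compute (0/7).
Top reduces to 0: gcd > 1, so the symbol is 0.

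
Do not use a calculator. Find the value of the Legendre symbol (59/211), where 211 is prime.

Reciprocity: 59 ≡ 3 and 211 ≡ 3 (mod 4), so (59/211) = −(211/59).
Reduce top mod 59: now compute (34/59).
Pull out 2: since 59 ≡ 3 (mod 8), (2/59) = -1.
Reciprocity: 17 ≡ 1 and 59 ≡ 3 (mod 4), so (17/59) = +(59/17).
Reduce top mod 17: now compute (8/17).
Pull out 2^3: since 17 ≡ 1 (mod 8), (2/17) = +1, so (2/17)^3 = +1.
Reached (1/17) = 1. Collecting the sign flips along the way, the symbol is +1.

1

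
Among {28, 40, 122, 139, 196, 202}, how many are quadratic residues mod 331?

(28/331) = -1 → non-residue.
(40/331) = -1 → non-residue.
(122/331) = +1 → QR.
(139/331) = +1 → QR.
(196/331) = +1 → QR.
(202/331) = +1 → QR.
Total quadratic residues among the 6: 4.

4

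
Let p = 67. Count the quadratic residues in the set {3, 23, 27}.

(3/67) = -1 → non-residue.
(23/67) = +1 → QR.
(27/67) = -1 → non-residue.
Total quadratic residues among the 3: 1.

1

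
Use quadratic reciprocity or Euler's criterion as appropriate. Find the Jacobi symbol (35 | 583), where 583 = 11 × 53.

1

Reciprocity: 35 ≡ 3 and 583 ≡ 3 (mod 4), so (35/583) = −(583/35).
Reduce top mod 35: now compute (23/35).
Reciprocity: 23 ≡ 3 and 35 ≡ 3 (mod 4), so (23/35) = −(35/23).
Reduce top mod 23: now compute (12/23).
Pull out 2^2: since 23 ≡ 7 (mod 8), (2/23) = +1, so (2/23)^2 = +1.
Reciprocity: 3 ≡ 3 and 23 ≡ 3 (mod 4), so (3/23) = −(23/3).
Reduce top mod 3: now compute (2/3).
Pull out 2: since 3 ≡ 3 (mod 8), (2/3) = -1.
Reached (1/3) = 1. Collecting the sign flips along the way, the symbol is +1.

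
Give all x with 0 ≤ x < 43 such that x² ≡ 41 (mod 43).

Since 43 ≡ 3 (mod 4), a square root of 41 is 41^((43+1)/4) = 41^11 mod 43.
Repeated squaring: 41^2≡4, 41^4≡16, 41^8≡41 (mod 43).
41^11 = 41^(8+2+1) ≡ 16 (mod 43).
Check: 16² = 256 ≡ 41 (mod 43). The two roots are 16 and 27.

16, 27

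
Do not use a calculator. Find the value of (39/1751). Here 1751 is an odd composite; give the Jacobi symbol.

Reciprocity: 39 ≡ 3 and 1751 ≡ 3 (mod 4), so (39/1751) = −(1751/39).
Reduce top mod 39: now compute (35/39).
Reciprocity: 35 ≡ 3 and 39 ≡ 3 (mod 4), so (35/39) = −(39/35).
Reduce top mod 35: now compute (4/35).
Pull out 2^2: since 35 ≡ 3 (mod 8), (2/35) = -1, so (2/35)^2 = +1.
Reached (1/35) = 1. Collecting the sign flips along the way, the symbol is +1.

1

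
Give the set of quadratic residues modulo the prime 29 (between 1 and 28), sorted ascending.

Square k = 1,…,14 (k and 29−k give the same square):
1²=1, 2²=4, 3²=9, 4²=16, 5²=25, 6²≡7, 7²≡20, 8²≡6, 9²≡23, 10²≡13, 11²≡5, 12²≡28, 13²≡24, 14²≡22 (mod 29).
So the quadratic residues mod 29 are {1, 4, 5, 6, 7, 9, 13, 16, 20, 22, 23, 24, 25, 28}.

1,4,5,6,7,9,13,16,20,22,23,24,25,28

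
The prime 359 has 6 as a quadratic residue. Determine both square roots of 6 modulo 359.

134, 225

Since 359 ≡ 3 (mod 4), a square root of 6 is 6^((359+1)/4) = 6^90 mod 359.
Repeated squaring: 6^2≡36, 6^4≡219, 6^8≡214, 6^16≡203, 6^32≡283, 6^64≡32 (mod 359).
6^90 = 6^(64+16+8+2) ≡ 225 (mod 359).
Check: 225² = 50625 ≡ 6 (mod 359). The two roots are 134 and 225.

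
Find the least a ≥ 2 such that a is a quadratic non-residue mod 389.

(2/389) = −1, so 2 is the smallest positive non-residue mod 389.

2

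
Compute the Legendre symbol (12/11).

1

First reduce: 12 ≡ 1 (mod 11).
Reached (1/11) = 1. Collecting the sign flips along the way, the symbol is +1.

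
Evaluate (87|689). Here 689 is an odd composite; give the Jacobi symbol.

Reciprocity: 87 ≡ 3 and 689 ≡ 1 (mod 4), so (87/689) = +(689/87).
Reduce top mod 87: now compute (80/87).
Pull out 2^4: since 87 ≡ 7 (mod 8), (2/87) = +1, so (2/87)^4 = +1.
Reciprocity: 5 ≡ 1 and 87 ≡ 3 (mod 4), so (5/87) = +(87/5).
Reduce top mod 5: now compute (2/5).
Pull out 2: since 5 ≡ 5 (mod 8), (2/5) = -1.
Reached (1/5) = 1. Collecting the sign flips along the way, the symbol is -1.

-1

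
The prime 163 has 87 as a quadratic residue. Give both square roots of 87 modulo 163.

24, 139

Since 163 ≡ 3 (mod 4), a square root of 87 is 87^((163+1)/4) = 87^41 mod 163.
Repeated squaring: 87^2≡71, 87^4≡151, 87^8≡144, 87^16≡35, 87^32≡84 (mod 163).
87^41 = 87^(32+8+1) ≡ 24 (mod 163).
Check: 24² = 576 ≡ 87 (mod 163). The two roots are 24 and 139.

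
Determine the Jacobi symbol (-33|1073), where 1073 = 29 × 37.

First reduce: -33 ≡ 1040 (mod 1073).
Pull out 2^4: since 1073 ≡ 1 (mod 8), (2/1073) = +1, so (2/1073)^4 = +1.
Reciprocity: 65 ≡ 1 and 1073 ≡ 1 (mod 4), so (65/1073) = +(1073/65).
Reduce top mod 65: now compute (33/65).
Reciprocity: 33 ≡ 1 and 65 ≡ 1 (mod 4), so (33/65) = +(65/33).
Reduce top mod 33: now compute (32/33).
Pull out 2^5: since 33 ≡ 1 (mod 8), (2/33) = +1, so (2/33)^5 = +1.
Reached (1/33) = 1. Collecting the sign flips along the way, the symbol is +1.

1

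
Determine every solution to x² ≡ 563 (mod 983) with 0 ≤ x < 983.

Since 983 ≡ 3 (mod 4), a square root of 563 is 563^((983+1)/4) = 563^246 mod 983.
Repeated squaring: 563^2≡443, 563^4≡632, 563^8≡326, 563^16≡112, 563^32≡748, 563^64≡177, 563^128≡856 (mod 983).
563^246 = 563^(128+64+32+16+4+2) ≡ 386 (mod 983).
Check: 386² = 148996 ≡ 563 (mod 983). The two roots are 386 and 597.

386, 597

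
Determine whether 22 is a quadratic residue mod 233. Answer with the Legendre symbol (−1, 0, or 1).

-1

Pull out 2: since 233 ≡ 1 (mod 8), (2/233) = +1.
Reciprocity: 11 ≡ 3 and 233 ≡ 1 (mod 4), so (11/233) = +(233/11).
Reduce top mod 11: now compute (2/11).
Pull out 2: since 11 ≡ 3 (mod 8), (2/11) = -1.
Reached (1/11) = 1. Collecting the sign flips along the way, the symbol is -1.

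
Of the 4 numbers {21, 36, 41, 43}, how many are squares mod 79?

(21/79) = +1 → QR.
(36/79) = +1 → QR.
(41/79) = -1 → non-residue.
(43/79) = -1 → non-residue.
Total quadratic residues among the 4: 2.

2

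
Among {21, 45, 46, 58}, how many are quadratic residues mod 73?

(21/73) = -1 → non-residue.
(45/73) = -1 → non-residue.
(46/73) = +1 → QR.
(58/73) = -1 → non-residue.
Total quadratic residues among the 4: 1.

1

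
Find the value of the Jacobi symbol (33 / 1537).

Reciprocity: 33 ≡ 1 and 1537 ≡ 1 (mod 4), so (33/1537) = +(1537/33).
Reduce top mod 33: now compute (19/33).
Reciprocity: 19 ≡ 3 and 33 ≡ 1 (mod 4), so (19/33) = +(33/19).
Reduce top mod 19: now compute (14/19).
Pull out 2: since 19 ≡ 3 (mod 8), (2/19) = -1.
Reciprocity: 7 ≡ 3 and 19 ≡ 3 (mod 4), so (7/19) = −(19/7).
Reduce top mod 7: now compute (5/7).
Reciprocity: 5 ≡ 1 and 7 ≡ 3 (mod 4), so (5/7) = +(7/5).
Reduce top mod 5: now compute (2/5).
Pull out 2: since 5 ≡ 5 (mod 8), (2/5) = -1.
Reached (1/5) = 1. Collecting the sign flips along the way, the symbol is -1.

-1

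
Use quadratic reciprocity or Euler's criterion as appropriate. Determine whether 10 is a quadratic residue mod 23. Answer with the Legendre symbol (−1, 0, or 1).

Pull out 2: since 23 ≡ 7 (mod 8), (2/23) = +1.
Reciprocity: 5 ≡ 1 and 23 ≡ 3 (mod 4), so (5/23) = +(23/5).
Reduce top mod 5: now compute (3/5).
Reciprocity: 3 ≡ 3 and 5 ≡ 1 (mod 4), so (3/5) = +(5/3).
Reduce top mod 3: now compute (2/3).
Pull out 2: since 3 ≡ 3 (mod 8), (2/3) = -1.
Reached (1/3) = 1. Collecting the sign flips along the way, the symbol is -1.

-1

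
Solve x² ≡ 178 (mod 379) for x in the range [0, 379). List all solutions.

Since 379 ≡ 3 (mod 4), a square root of 178 is 178^((379+1)/4) = 178^95 mod 379.
Repeated squaring: 178^2≡227, 178^4≡364, 178^8≡225, 178^16≡218, 178^32≡149, 178^64≡219 (mod 379).
178^95 = 178^(64+16+8+4+2+1) ≡ 211 (mod 379).
Check: 211² = 44521 ≡ 178 (mod 379). The two roots are 168 and 211.

168, 211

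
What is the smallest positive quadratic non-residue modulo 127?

(2/127) = +1, so 2 is a residue.
(3/127) = −1, so 3 is the smallest positive non-residue mod 127.

3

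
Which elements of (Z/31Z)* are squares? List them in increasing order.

1 2 4 5 7 8 9 10 14 16 18 19 20 25 28

Square k = 1,…,15 (k and 31−k give the same square):
1²=1, 2²=4, 3²=9, 4²=16, 5²=25, 6²≡5, 7²≡18, 8²≡2, 9²≡19, 10²≡7, 11²≡28, 12²≡20, 13²≡14, 14²≡10, 15²≡8 (mod 31).
So the quadratic residues mod 31 are {1, 2, 4, 5, 7, 8, 9, 10, 14, 16, 18, 19, 20, 25, 28}.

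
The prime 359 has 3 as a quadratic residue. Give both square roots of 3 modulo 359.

163, 196

Since 359 ≡ 3 (mod 4), a square root of 3 is 3^((359+1)/4) = 3^90 mod 359.
Repeated squaring: 3^2≡9, 3^4≡81, 3^8≡99, 3^16≡108, 3^32≡176, 3^64≡102 (mod 359).
3^90 = 3^(64+16+8+2) ≡ 196 (mod 359).
Check: 196² = 38416 ≡ 3 (mod 359). The two roots are 163 and 196.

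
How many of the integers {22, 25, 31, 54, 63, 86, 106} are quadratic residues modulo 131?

(22/131) = -1 → non-residue.
(25/131) = +1 → QR.
(31/131) = -1 → non-residue.
(54/131) = -1 → non-residue.
(63/131) = +1 → QR.
(86/131) = -1 → non-residue.
(106/131) = -1 → non-residue.
Total quadratic residues among the 7: 2.

2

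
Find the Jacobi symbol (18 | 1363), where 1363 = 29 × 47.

Pull out 2: since 1363 ≡ 3 (mod 8), (2/1363) = -1.
Reciprocity: 9 ≡ 1 and 1363 ≡ 3 (mod 4), so (9/1363) = +(1363/9).
Reduce top mod 9: now compute (4/9).
Pull out 2^2: since 9 ≡ 1 (mod 8), (2/9) = +1, so (2/9)^2 = +1.
Reached (1/9) = 1. Collecting the sign flips along the way, the symbol is -1.

-1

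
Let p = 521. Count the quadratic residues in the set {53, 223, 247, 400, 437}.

(53/521) = +1 → QR.
(223/521) = -1 → non-residue.
(247/521) = -1 → non-residue.
(400/521) = +1 → QR.
(437/521) = +1 → QR.
Total quadratic residues among the 5: 3.

3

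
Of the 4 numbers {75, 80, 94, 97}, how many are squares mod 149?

1

(75/149) = -1 → non-residue.
(80/149) = +1 → QR.
(94/149) = -1 → non-residue.
(97/149) = -1 → non-residue.
Total quadratic residues among the 4: 1.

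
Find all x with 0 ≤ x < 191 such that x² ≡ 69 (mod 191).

32, 159

Since 191 ≡ 3 (mod 4), a square root of 69 is 69^((191+1)/4) = 69^48 mod 191.
Repeated squaring: 69^2≡177, 69^4≡5, 69^8≡25, 69^16≡52, 69^32≡30 (mod 191).
69^48 = 69^(32+16) ≡ 32 (mod 191).
Check: 32² = 1024 ≡ 69 (mod 191). The two roots are 32 and 159.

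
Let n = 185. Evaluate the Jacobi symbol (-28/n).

-1

First reduce: -28 ≡ 157 (mod 185).
Reciprocity: 157 ≡ 1 and 185 ≡ 1 (mod 4), so (157/185) = +(185/157).
Reduce top mod 157: now compute (28/157).
Pull out 2^2: since 157 ≡ 5 (mod 8), (2/157) = -1, so (2/157)^2 = +1.
Reciprocity: 7 ≡ 3 and 157 ≡ 1 (mod 4), so (7/157) = +(157/7).
Reduce top mod 7: now compute (3/7).
Reciprocity: 3 ≡ 3 and 7 ≡ 3 (mod 4), so (3/7) = −(7/3).
Reduce top mod 3: now compute (1/3).
Reached (1/3) = 1. Collecting the sign flips along the way, the symbol is -1.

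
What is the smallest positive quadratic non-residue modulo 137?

(2/137) = +1, so 2 is a residue.
(3/137) = −1, so 3 is the smallest positive non-residue mod 137.

3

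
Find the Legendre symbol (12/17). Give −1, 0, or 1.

-1

Pull out 2^2: since 17 ≡ 1 (mod 8), (2/17) = +1, so (2/17)^2 = +1.
Reciprocity: 3 ≡ 3 and 17 ≡ 1 (mod 4), so (3/17) = +(17/3).
Reduce top mod 3: now compute (2/3).
Pull out 2: since 3 ≡ 3 (mod 8), (2/3) = -1.
Reached (1/3) = 1. Collecting the sign flips along the way, the symbol is -1.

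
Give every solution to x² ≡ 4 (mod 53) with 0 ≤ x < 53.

53 ≡ 1 (mod 4), so we find a root by search.
Trying successive values, 2² = 4 ≡ 4 (mod 53). The other root is 53 − 2 = 51.

2, 51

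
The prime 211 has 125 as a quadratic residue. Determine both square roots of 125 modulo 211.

97, 114

Since 211 ≡ 3 (mod 4), a square root of 125 is 125^((211+1)/4) = 125^53 mod 211.
Repeated squaring: 125^2≡11, 125^4≡121, 125^8≡82, 125^16≡183, 125^32≡151 (mod 211).
125^53 = 125^(32+16+4+1) ≡ 114 (mod 211).
Check: 114² = 12996 ≡ 125 (mod 211). The two roots are 97 and 114.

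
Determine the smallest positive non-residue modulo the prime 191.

7

(2/191) = +1, so 2 is a residue.
(3/191) = +1, so 3 is a residue.
(4/191) = +1, so 4 is a residue.
(5/191) = +1, so 5 is a residue.
(6/191) = +1, so 6 is a residue.
(7/191) = −1, so 7 is the smallest positive non-residue mod 191.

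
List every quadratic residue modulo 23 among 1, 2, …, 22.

1,2,3,4,6,8,9,12,13,16,18

Square k = 1,…,11 (k and 23−k give the same square):
1²=1, 2²=4, 3²=9, 4²=16, 5²≡2, 6²≡13, 7²≡3, 8²≡18, 9²≡12, 10²≡8, 11²≡6 (mod 23).
So the quadratic residues mod 23 are {1, 2, 3, 4, 6, 8, 9, 12, 13, 16, 18}.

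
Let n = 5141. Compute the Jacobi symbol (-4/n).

First reduce: -4 ≡ 5137 (mod 5141).
Reciprocity: 5137 ≡ 1 and 5141 ≡ 1 (mod 4), so (5137/5141) = +(5141/5137).
Reduce top mod 5137: now compute (4/5137).
Pull out 2^2: since 5137 ≡ 1 (mod 8), (2/5137) = +1, so (2/5137)^2 = +1.
Reached (1/5137) = 1. Collecting the sign flips along the way, the symbol is +1.

1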